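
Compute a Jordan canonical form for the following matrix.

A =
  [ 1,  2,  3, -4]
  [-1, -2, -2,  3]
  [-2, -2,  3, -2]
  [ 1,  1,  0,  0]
J_1(-1) ⊕ J_3(1)

The characteristic polynomial is
  det(x·I − A) = x^4 - 2*x^3 + 2*x - 1 = (x - 1)^3*(x + 1)

Eigenvalues and multiplicities (the geometric multiplicity of λ is n − rank(A − λI), which equals the number of Jordan blocks for λ):
  λ = -1: algebraic multiplicity = 1, geometric multiplicity = 1
  λ = 1: algebraic multiplicity = 3, geometric multiplicity = 1

Determining the block sizes for each eigenvalue:
  λ = -1: one block (gm = 1), so the single block has size am = 1 → block sizes [1]
  λ = 1: one block (gm = 1), so the single block has size am = 3 → block sizes [3]

Assembling the blocks gives a Jordan form
J =
  [-1, 0, 0, 0]
  [ 0, 1, 1, 0]
  [ 0, 0, 1, 1]
  [ 0, 0, 0, 1]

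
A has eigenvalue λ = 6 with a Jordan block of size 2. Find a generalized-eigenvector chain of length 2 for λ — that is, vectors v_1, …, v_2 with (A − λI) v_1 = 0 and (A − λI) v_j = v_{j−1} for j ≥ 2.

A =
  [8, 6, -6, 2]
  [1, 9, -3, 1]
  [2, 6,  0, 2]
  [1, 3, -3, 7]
A Jordan chain for λ = 6 of length 2:
v_1 = (2, 1, 2, 1)ᵀ
v_2 = (1, 0, 0, 0)ᵀ

Let N = A − (6)·I. We want v_2 with N^2 v_2 = 0 but N^1 v_2 ≠ 0; then v_{j-1} := N · v_j for j = 2, …, 2.

Pick v_2 = (1, 0, 0, 0)ᵀ.
Then v_1 = N · v_2 = (2, 1, 2, 1)ᵀ.

Sanity check: (A − (6)·I) v_1 = (0, 0, 0, 0)ᵀ = 0. ✓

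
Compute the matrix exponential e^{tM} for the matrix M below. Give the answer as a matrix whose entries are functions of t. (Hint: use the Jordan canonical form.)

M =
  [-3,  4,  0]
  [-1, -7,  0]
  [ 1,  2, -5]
e^{tM} =
  [2*t*exp(-5*t) + exp(-5*t), 4*t*exp(-5*t), 0]
  [-t*exp(-5*t), -2*t*exp(-5*t) + exp(-5*t), 0]
  [t*exp(-5*t), 2*t*exp(-5*t), exp(-5*t)]

Strategy: write M = P · J · P⁻¹ where J is a Jordan canonical form, so e^{tM} = P · e^{tJ} · P⁻¹, and e^{tJ} can be computed block-by-block.

M has Jordan form
J =
  [-5,  1,  0]
  [ 0, -5,  0]
  [ 0,  0, -5]
(up to reordering of blocks).

Per-block formulas:
  For a 1×1 block at λ = -5: exp(t · [-5]) = [e^(-5t)].
  For a 2×2 Jordan block J_2(-5): exp(t · J_2(-5)) = e^(-5t)·(I + t·N), where N is the 2×2 nilpotent shift.

After assembling e^{tJ} and conjugating by P, we get:

e^{tM} =
  [2*t*exp(-5*t) + exp(-5*t), 4*t*exp(-5*t), 0]
  [-t*exp(-5*t), -2*t*exp(-5*t) + exp(-5*t), 0]
  [t*exp(-5*t), 2*t*exp(-5*t), exp(-5*t)]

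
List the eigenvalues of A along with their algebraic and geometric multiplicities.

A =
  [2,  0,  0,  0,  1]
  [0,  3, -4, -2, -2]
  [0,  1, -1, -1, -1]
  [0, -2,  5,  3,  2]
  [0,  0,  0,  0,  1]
λ = 1: alg = 2, geom = 2; λ = 2: alg = 3, geom = 2

Step 1 — factor the characteristic polynomial to read off the algebraic multiplicities:
  χ_A(x) = (x - 2)^3*(x - 1)^2

Step 2 — compute geometric multiplicities via the rank-nullity identity g(λ) = n − rank(A − λI):
  rank(A − (1)·I) = 3, so dim ker(A − (1)·I) = n − 3 = 2
  rank(A − (2)·I) = 3, so dim ker(A − (2)·I) = n − 3 = 2

Summary:
  λ = 1: algebraic multiplicity = 2, geometric multiplicity = 2
  λ = 2: algebraic multiplicity = 3, geometric multiplicity = 2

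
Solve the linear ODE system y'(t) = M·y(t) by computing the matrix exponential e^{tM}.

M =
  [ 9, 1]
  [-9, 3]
e^{tM} =
  [3*t*exp(6*t) + exp(6*t), t*exp(6*t)]
  [-9*t*exp(6*t), -3*t*exp(6*t) + exp(6*t)]

Strategy: write M = P · J · P⁻¹ where J is a Jordan canonical form, so e^{tM} = P · e^{tJ} · P⁻¹, and e^{tJ} can be computed block-by-block.

M has Jordan form
J =
  [6, 1]
  [0, 6]
(up to reordering of blocks).

Per-block formulas:
  For a 2×2 Jordan block J_2(6): exp(t · J_2(6)) = e^(6t)·(I + t·N), where N is the 2×2 nilpotent shift.

After assembling e^{tJ} and conjugating by P, we get:

e^{tM} =
  [3*t*exp(6*t) + exp(6*t), t*exp(6*t)]
  [-9*t*exp(6*t), -3*t*exp(6*t) + exp(6*t)]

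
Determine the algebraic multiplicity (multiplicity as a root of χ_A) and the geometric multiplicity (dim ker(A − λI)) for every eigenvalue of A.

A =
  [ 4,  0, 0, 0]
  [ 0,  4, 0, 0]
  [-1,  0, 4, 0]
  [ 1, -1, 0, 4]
λ = 4: alg = 4, geom = 2

Step 1 — factor the characteristic polynomial to read off the algebraic multiplicities:
  χ_A(x) = (x - 4)^4

Step 2 — compute geometric multiplicities via the rank-nullity identity g(λ) = n − rank(A − λI):
  rank(A − (4)·I) = 2, so dim ker(A − (4)·I) = n − 2 = 2

Summary:
  λ = 4: algebraic multiplicity = 4, geometric multiplicity = 2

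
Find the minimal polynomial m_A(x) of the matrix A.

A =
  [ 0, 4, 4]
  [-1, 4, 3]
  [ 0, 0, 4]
x^3 - 8*x^2 + 20*x - 16

The characteristic polynomial is χ_A(x) = (x - 4)*(x - 2)^2, so the eigenvalues are known. The minimal polynomial is
  m_A(x) = Π_λ (x − λ)^{k_λ}
where k_λ is the size of the *largest* Jordan block for λ (equivalently, the smallest k with (A − λI)^k v = 0 for every generalised eigenvector v of λ).

  λ = 2: largest Jordan block has size 2, contributing (x − 2)^2
  λ = 4: largest Jordan block has size 1, contributing (x − 4)

So m_A(x) = (x - 4)*(x - 2)^2 = x^3 - 8*x^2 + 20*x - 16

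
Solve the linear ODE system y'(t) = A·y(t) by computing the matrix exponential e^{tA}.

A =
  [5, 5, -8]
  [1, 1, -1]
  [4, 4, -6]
e^{tA} =
  [-t^2 + 5*t + 1, -t^2 + 5*t, 3*t^2/2 - 8*t]
  [t^2 + t, t^2 + t + 1, -3*t^2/2 - t]
  [4*t, 4*t, 1 - 6*t]

Strategy: write A = P · J · P⁻¹ where J is a Jordan canonical form, so e^{tA} = P · e^{tJ} · P⁻¹, and e^{tJ} can be computed block-by-block.

A has Jordan form
J =
  [0, 1, 0]
  [0, 0, 1]
  [0, 0, 0]
(up to reordering of blocks).

Per-block formulas:
  For a 3×3 Jordan block J_3(0): exp(t · J_3(0)) = e^(0t)·(I + t·N + (t^2/2)·N^2), where N is the 3×3 nilpotent shift.

After assembling e^{tJ} and conjugating by P, we get:

e^{tA} =
  [-t^2 + 5*t + 1, -t^2 + 5*t, 3*t^2/2 - 8*t]
  [t^2 + t, t^2 + t + 1, -3*t^2/2 - t]
  [4*t, 4*t, 1 - 6*t]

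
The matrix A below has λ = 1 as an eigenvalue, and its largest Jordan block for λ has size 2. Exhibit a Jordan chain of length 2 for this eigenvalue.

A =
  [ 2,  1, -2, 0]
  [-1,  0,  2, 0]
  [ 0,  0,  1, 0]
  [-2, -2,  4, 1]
A Jordan chain for λ = 1 of length 2:
v_1 = (1, -1, 0, -2)ᵀ
v_2 = (1, 0, 0, 0)ᵀ

Let N = A − (1)·I. We want v_2 with N^2 v_2 = 0 but N^1 v_2 ≠ 0; then v_{j-1} := N · v_j for j = 2, …, 2.

Pick v_2 = (1, 0, 0, 0)ᵀ.
Then v_1 = N · v_2 = (1, -1, 0, -2)ᵀ.

Sanity check: (A − (1)·I) v_1 = (0, 0, 0, 0)ᵀ = 0. ✓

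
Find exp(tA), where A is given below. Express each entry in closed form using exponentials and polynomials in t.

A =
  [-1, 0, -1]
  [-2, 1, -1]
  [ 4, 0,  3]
e^{tA} =
  [-2*t*exp(t) + exp(t), 0, -t*exp(t)]
  [-2*t*exp(t), exp(t), -t*exp(t)]
  [4*t*exp(t), 0, 2*t*exp(t) + exp(t)]

Strategy: write A = P · J · P⁻¹ where J is a Jordan canonical form, so e^{tA} = P · e^{tJ} · P⁻¹, and e^{tJ} can be computed block-by-block.

A has Jordan form
J =
  [1, 1, 0]
  [0, 1, 0]
  [0, 0, 1]
(up to reordering of blocks).

Per-block formulas:
  For a 1×1 block at λ = 1: exp(t · [1]) = [e^(1t)].
  For a 2×2 Jordan block J_2(1): exp(t · J_2(1)) = e^(1t)·(I + t·N), where N is the 2×2 nilpotent shift.

After assembling e^{tJ} and conjugating by P, we get:

e^{tA} =
  [-2*t*exp(t) + exp(t), 0, -t*exp(t)]
  [-2*t*exp(t), exp(t), -t*exp(t)]
  [4*t*exp(t), 0, 2*t*exp(t) + exp(t)]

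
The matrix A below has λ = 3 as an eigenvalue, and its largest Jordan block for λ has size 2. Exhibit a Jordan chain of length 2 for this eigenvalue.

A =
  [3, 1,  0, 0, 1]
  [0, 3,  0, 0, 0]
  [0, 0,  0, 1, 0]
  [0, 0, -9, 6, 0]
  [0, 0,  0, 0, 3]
A Jordan chain for λ = 3 of length 2:
v_1 = (1, 0, 0, 0, 0)ᵀ
v_2 = (0, 1, 0, 0, 0)ᵀ

Let N = A − (3)·I. We want v_2 with N^2 v_2 = 0 but N^1 v_2 ≠ 0; then v_{j-1} := N · v_j for j = 2, …, 2.

Pick v_2 = (0, 1, 0, 0, 0)ᵀ.
Then v_1 = N · v_2 = (1, 0, 0, 0, 0)ᵀ.

Sanity check: (A − (3)·I) v_1 = (0, 0, 0, 0, 0)ᵀ = 0. ✓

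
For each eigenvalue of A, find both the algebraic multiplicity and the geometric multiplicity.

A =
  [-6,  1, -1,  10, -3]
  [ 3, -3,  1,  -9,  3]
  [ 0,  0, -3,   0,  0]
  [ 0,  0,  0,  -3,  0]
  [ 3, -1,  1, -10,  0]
λ = -3: alg = 5, geom = 3

Step 1 — factor the characteristic polynomial to read off the algebraic multiplicities:
  χ_A(x) = (x + 3)^5

Step 2 — compute geometric multiplicities via the rank-nullity identity g(λ) = n − rank(A − λI):
  rank(A − (-3)·I) = 2, so dim ker(A − (-3)·I) = n − 2 = 3

Summary:
  λ = -3: algebraic multiplicity = 5, geometric multiplicity = 3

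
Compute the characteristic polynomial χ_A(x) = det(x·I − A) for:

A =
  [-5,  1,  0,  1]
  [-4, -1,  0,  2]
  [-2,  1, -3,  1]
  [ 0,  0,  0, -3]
x^4 + 12*x^3 + 54*x^2 + 108*x + 81

Expanding det(x·I − A) (e.g. by cofactor expansion or by noting that A is similar to its Jordan form J, which has the same characteristic polynomial as A) gives
  χ_A(x) = x^4 + 12*x^3 + 54*x^2 + 108*x + 81
which factors as (x + 3)^4. The eigenvalues (with algebraic multiplicities) are λ = -3 with multiplicity 4.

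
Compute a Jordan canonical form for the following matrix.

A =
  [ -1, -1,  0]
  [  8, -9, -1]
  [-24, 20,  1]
J_3(-3)

The characteristic polynomial is
  det(x·I − A) = x^3 + 9*x^2 + 27*x + 27 = (x + 3)^3

Eigenvalues and multiplicities (the geometric multiplicity of λ is n − rank(A − λI), which equals the number of Jordan blocks for λ):
  λ = -3: algebraic multiplicity = 3, geometric multiplicity = 1

Determining the block sizes for each eigenvalue:
  λ = -3: one block (gm = 1), so the single block has size am = 3 → block sizes [3]

Assembling the blocks gives a Jordan form
J =
  [-3,  1,  0]
  [ 0, -3,  1]
  [ 0,  0, -3]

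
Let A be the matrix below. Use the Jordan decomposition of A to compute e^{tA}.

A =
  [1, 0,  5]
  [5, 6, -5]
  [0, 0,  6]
e^{tA} =
  [exp(t), 0, exp(6*t) - exp(t)]
  [exp(6*t) - exp(t), exp(6*t), -exp(6*t) + exp(t)]
  [0, 0, exp(6*t)]

Strategy: write A = P · J · P⁻¹ where J is a Jordan canonical form, so e^{tA} = P · e^{tJ} · P⁻¹, and e^{tJ} can be computed block-by-block.

A has Jordan form
J =
  [1, 0, 0]
  [0, 6, 0]
  [0, 0, 6]
(up to reordering of blocks).

Per-block formulas:
  For a 1×1 block at λ = 6: exp(t · [6]) = [e^(6t)].
  For a 1×1 block at λ = 1: exp(t · [1]) = [e^(1t)].

After assembling e^{tJ} and conjugating by P, we get:

e^{tA} =
  [exp(t), 0, exp(6*t) - exp(t)]
  [exp(6*t) - exp(t), exp(6*t), -exp(6*t) + exp(t)]
  [0, 0, exp(6*t)]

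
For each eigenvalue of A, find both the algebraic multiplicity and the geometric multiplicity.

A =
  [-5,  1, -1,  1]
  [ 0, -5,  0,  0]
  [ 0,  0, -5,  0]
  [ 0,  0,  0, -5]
λ = -5: alg = 4, geom = 3

Step 1 — factor the characteristic polynomial to read off the algebraic multiplicities:
  χ_A(x) = (x + 5)^4

Step 2 — compute geometric multiplicities via the rank-nullity identity g(λ) = n − rank(A − λI):
  rank(A − (-5)·I) = 1, so dim ker(A − (-5)·I) = n − 1 = 3

Summary:
  λ = -5: algebraic multiplicity = 4, geometric multiplicity = 3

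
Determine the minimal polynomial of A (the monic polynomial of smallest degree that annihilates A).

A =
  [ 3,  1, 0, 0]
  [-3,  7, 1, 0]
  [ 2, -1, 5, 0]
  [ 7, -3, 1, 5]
x^3 - 15*x^2 + 75*x - 125

The characteristic polynomial is χ_A(x) = (x - 5)^4, so the eigenvalues are known. The minimal polynomial is
  m_A(x) = Π_λ (x − λ)^{k_λ}
where k_λ is the size of the *largest* Jordan block for λ (equivalently, the smallest k with (A − λI)^k v = 0 for every generalised eigenvector v of λ).

  λ = 5: largest Jordan block has size 3, contributing (x − 5)^3

So m_A(x) = (x - 5)^3 = x^3 - 15*x^2 + 75*x - 125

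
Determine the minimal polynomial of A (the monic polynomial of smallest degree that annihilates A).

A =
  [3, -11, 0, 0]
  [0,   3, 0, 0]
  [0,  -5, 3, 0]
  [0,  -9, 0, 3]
x^2 - 6*x + 9

The characteristic polynomial is χ_A(x) = (x - 3)^4, so the eigenvalues are known. The minimal polynomial is
  m_A(x) = Π_λ (x − λ)^{k_λ}
where k_λ is the size of the *largest* Jordan block for λ (equivalently, the smallest k with (A − λI)^k v = 0 for every generalised eigenvector v of λ).

  λ = 3: largest Jordan block has size 2, contributing (x − 3)^2

So m_A(x) = (x - 3)^2 = x^2 - 6*x + 9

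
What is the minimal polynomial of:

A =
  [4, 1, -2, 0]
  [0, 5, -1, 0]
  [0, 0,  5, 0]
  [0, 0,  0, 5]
x^3 - 14*x^2 + 65*x - 100

The characteristic polynomial is χ_A(x) = (x - 5)^3*(x - 4), so the eigenvalues are known. The minimal polynomial is
  m_A(x) = Π_λ (x − λ)^{k_λ}
where k_λ is the size of the *largest* Jordan block for λ (equivalently, the smallest k with (A − λI)^k v = 0 for every generalised eigenvector v of λ).

  λ = 4: largest Jordan block has size 1, contributing (x − 4)
  λ = 5: largest Jordan block has size 2, contributing (x − 5)^2

So m_A(x) = (x - 5)^2*(x - 4) = x^3 - 14*x^2 + 65*x - 100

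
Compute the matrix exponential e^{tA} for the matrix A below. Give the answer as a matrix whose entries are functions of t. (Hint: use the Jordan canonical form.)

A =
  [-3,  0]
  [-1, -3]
e^{tA} =
  [exp(-3*t), 0]
  [-t*exp(-3*t), exp(-3*t)]

Strategy: write A = P · J · P⁻¹ where J is a Jordan canonical form, so e^{tA} = P · e^{tJ} · P⁻¹, and e^{tJ} can be computed block-by-block.

A has Jordan form
J =
  [-3,  1]
  [ 0, -3]
(up to reordering of blocks).

Per-block formulas:
  For a 2×2 Jordan block J_2(-3): exp(t · J_2(-3)) = e^(-3t)·(I + t·N), where N is the 2×2 nilpotent shift.

After assembling e^{tJ} and conjugating by P, we get:

e^{tA} =
  [exp(-3*t), 0]
  [-t*exp(-3*t), exp(-3*t)]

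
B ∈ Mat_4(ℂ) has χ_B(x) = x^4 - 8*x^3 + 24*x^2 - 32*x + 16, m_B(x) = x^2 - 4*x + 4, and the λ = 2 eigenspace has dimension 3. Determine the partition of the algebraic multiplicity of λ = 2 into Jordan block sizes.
Block sizes for λ = 2: [2, 1, 1]

Step 1 — from the characteristic polynomial, algebraic multiplicity of λ = 2 is 4. From dim ker(B − (2)·I) = 3, there are exactly 3 Jordan blocks for λ = 2.
Step 2 — from the minimal polynomial, the factor (x − 2)^2 tells us the largest block for λ = 2 has size 2.
Step 3 — with total size 4, 3 blocks, and largest block 2, the block sizes (in nonincreasing order) are [2, 1, 1].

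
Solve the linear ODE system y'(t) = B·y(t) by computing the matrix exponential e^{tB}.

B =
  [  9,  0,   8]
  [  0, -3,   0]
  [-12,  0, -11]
e^{tB} =
  [3*exp(t) - 2*exp(-3*t), 0, 2*exp(t) - 2*exp(-3*t)]
  [0, exp(-3*t), 0]
  [-3*exp(t) + 3*exp(-3*t), 0, -2*exp(t) + 3*exp(-3*t)]

Strategy: write B = P · J · P⁻¹ where J is a Jordan canonical form, so e^{tB} = P · e^{tJ} · P⁻¹, and e^{tJ} can be computed block-by-block.

B has Jordan form
J =
  [-3,  0, 0]
  [ 0, -3, 0]
  [ 0,  0, 1]
(up to reordering of blocks).

Per-block formulas:
  For a 1×1 block at λ = -3: exp(t · [-3]) = [e^(-3t)].
  For a 1×1 block at λ = 1: exp(t · [1]) = [e^(1t)].

After assembling e^{tJ} and conjugating by P, we get:

e^{tB} =
  [3*exp(t) - 2*exp(-3*t), 0, 2*exp(t) - 2*exp(-3*t)]
  [0, exp(-3*t), 0]
  [-3*exp(t) + 3*exp(-3*t), 0, -2*exp(t) + 3*exp(-3*t)]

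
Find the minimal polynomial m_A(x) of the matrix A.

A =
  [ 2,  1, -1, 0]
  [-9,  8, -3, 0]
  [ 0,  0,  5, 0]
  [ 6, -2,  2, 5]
x^2 - 10*x + 25

The characteristic polynomial is χ_A(x) = (x - 5)^4, so the eigenvalues are known. The minimal polynomial is
  m_A(x) = Π_λ (x − λ)^{k_λ}
where k_λ is the size of the *largest* Jordan block for λ (equivalently, the smallest k with (A − λI)^k v = 0 for every generalised eigenvector v of λ).

  λ = 5: largest Jordan block has size 2, contributing (x − 5)^2

So m_A(x) = (x - 5)^2 = x^2 - 10*x + 25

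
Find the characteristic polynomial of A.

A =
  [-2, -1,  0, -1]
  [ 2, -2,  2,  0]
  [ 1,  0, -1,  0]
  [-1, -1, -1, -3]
x^4 + 8*x^3 + 24*x^2 + 32*x + 16

Expanding det(x·I − A) (e.g. by cofactor expansion or by noting that A is similar to its Jordan form J, which has the same characteristic polynomial as A) gives
  χ_A(x) = x^4 + 8*x^3 + 24*x^2 + 32*x + 16
which factors as (x + 2)^4. The eigenvalues (with algebraic multiplicities) are λ = -2 with multiplicity 4.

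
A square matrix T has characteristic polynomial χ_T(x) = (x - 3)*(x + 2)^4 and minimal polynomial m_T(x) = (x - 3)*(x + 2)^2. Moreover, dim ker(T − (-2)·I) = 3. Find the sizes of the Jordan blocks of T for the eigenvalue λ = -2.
Block sizes for λ = -2: [2, 1, 1]

Step 1 — from the characteristic polynomial, algebraic multiplicity of λ = -2 is 4. From dim ker(T − (-2)·I) = 3, there are exactly 3 Jordan blocks for λ = -2.
Step 2 — from the minimal polynomial, the factor (x + 2)^2 tells us the largest block for λ = -2 has size 2.
Step 3 — with total size 4, 3 blocks, and largest block 2, the block sizes (in nonincreasing order) are [2, 1, 1].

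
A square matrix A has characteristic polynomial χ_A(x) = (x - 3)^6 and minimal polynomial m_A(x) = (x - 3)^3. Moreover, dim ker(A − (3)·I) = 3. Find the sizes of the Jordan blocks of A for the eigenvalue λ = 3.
Block sizes for λ = 3: [3, 2, 1]

Step 1 — from the characteristic polynomial, algebraic multiplicity of λ = 3 is 6. From dim ker(A − (3)·I) = 3, there are exactly 3 Jordan blocks for λ = 3.
Step 2 — from the minimal polynomial, the factor (x − 3)^3 tells us the largest block for λ = 3 has size 3.
Step 3 — with total size 6, 3 blocks, and largest block 3, the block sizes (in nonincreasing order) are [3, 2, 1].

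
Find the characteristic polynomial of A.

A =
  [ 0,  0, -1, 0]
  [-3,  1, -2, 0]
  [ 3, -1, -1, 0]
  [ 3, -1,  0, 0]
x^4

Expanding det(x·I − A) (e.g. by cofactor expansion or by noting that A is similar to its Jordan form J, which has the same characteristic polynomial as A) gives
  χ_A(x) = x^4
which factors as x^4. The eigenvalues (with algebraic multiplicities) are λ = 0 with multiplicity 4.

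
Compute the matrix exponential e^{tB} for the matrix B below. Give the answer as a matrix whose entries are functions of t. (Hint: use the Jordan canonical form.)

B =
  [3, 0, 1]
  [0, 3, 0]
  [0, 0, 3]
e^{tB} =
  [exp(3*t), 0, t*exp(3*t)]
  [0, exp(3*t), 0]
  [0, 0, exp(3*t)]

Strategy: write B = P · J · P⁻¹ where J is a Jordan canonical form, so e^{tB} = P · e^{tJ} · P⁻¹, and e^{tJ} can be computed block-by-block.

B has Jordan form
J =
  [3, 1, 0]
  [0, 3, 0]
  [0, 0, 3]
(up to reordering of blocks).

Per-block formulas:
  For a 1×1 block at λ = 3: exp(t · [3]) = [e^(3t)].
  For a 2×2 Jordan block J_2(3): exp(t · J_2(3)) = e^(3t)·(I + t·N), where N is the 2×2 nilpotent shift.

After assembling e^{tJ} and conjugating by P, we get:

e^{tB} =
  [exp(3*t), 0, t*exp(3*t)]
  [0, exp(3*t), 0]
  [0, 0, exp(3*t)]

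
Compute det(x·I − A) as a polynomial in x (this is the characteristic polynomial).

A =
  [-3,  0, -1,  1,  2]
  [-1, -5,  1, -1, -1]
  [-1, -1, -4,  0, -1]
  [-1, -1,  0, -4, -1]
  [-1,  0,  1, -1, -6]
x^5 + 22*x^4 + 193*x^3 + 844*x^2 + 1840*x + 1600

Expanding det(x·I − A) (e.g. by cofactor expansion or by noting that A is similar to its Jordan form J, which has the same characteristic polynomial as A) gives
  χ_A(x) = x^5 + 22*x^4 + 193*x^3 + 844*x^2 + 1840*x + 1600
which factors as (x + 4)^3*(x + 5)^2. The eigenvalues (with algebraic multiplicities) are λ = -5 with multiplicity 2, λ = -4 with multiplicity 3.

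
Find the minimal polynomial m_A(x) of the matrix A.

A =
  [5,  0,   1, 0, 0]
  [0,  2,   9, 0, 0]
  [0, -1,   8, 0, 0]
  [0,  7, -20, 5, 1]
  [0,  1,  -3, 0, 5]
x^3 - 15*x^2 + 75*x - 125

The characteristic polynomial is χ_A(x) = (x - 5)^5, so the eigenvalues are known. The minimal polynomial is
  m_A(x) = Π_λ (x − λ)^{k_λ}
where k_λ is the size of the *largest* Jordan block for λ (equivalently, the smallest k with (A − λI)^k v = 0 for every generalised eigenvector v of λ).

  λ = 5: largest Jordan block has size 3, contributing (x − 5)^3

So m_A(x) = (x - 5)^3 = x^3 - 15*x^2 + 75*x - 125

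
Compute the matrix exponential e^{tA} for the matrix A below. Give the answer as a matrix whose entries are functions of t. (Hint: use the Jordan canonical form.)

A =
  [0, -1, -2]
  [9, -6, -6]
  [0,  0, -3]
e^{tA} =
  [3*t*exp(-3*t) + exp(-3*t), -t*exp(-3*t), -2*t*exp(-3*t)]
  [9*t*exp(-3*t), -3*t*exp(-3*t) + exp(-3*t), -6*t*exp(-3*t)]
  [0, 0, exp(-3*t)]

Strategy: write A = P · J · P⁻¹ where J is a Jordan canonical form, so e^{tA} = P · e^{tJ} · P⁻¹, and e^{tJ} can be computed block-by-block.

A has Jordan form
J =
  [-3,  1,  0]
  [ 0, -3,  0]
  [ 0,  0, -3]
(up to reordering of blocks).

Per-block formulas:
  For a 2×2 Jordan block J_2(-3): exp(t · J_2(-3)) = e^(-3t)·(I + t·N), where N is the 2×2 nilpotent shift.
  For a 1×1 block at λ = -3: exp(t · [-3]) = [e^(-3t)].

After assembling e^{tJ} and conjugating by P, we get:

e^{tA} =
  [3*t*exp(-3*t) + exp(-3*t), -t*exp(-3*t), -2*t*exp(-3*t)]
  [9*t*exp(-3*t), -3*t*exp(-3*t) + exp(-3*t), -6*t*exp(-3*t)]
  [0, 0, exp(-3*t)]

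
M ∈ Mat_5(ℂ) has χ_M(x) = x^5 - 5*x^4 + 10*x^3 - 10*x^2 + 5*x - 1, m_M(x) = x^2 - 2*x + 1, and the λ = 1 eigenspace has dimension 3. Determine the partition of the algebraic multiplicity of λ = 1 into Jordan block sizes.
Block sizes for λ = 1: [2, 2, 1]

Step 1 — from the characteristic polynomial, algebraic multiplicity of λ = 1 is 5. From dim ker(M − (1)·I) = 3, there are exactly 3 Jordan blocks for λ = 1.
Step 2 — from the minimal polynomial, the factor (x − 1)^2 tells us the largest block for λ = 1 has size 2.
Step 3 — with total size 5, 3 blocks, and largest block 2, the block sizes (in nonincreasing order) are [2, 2, 1].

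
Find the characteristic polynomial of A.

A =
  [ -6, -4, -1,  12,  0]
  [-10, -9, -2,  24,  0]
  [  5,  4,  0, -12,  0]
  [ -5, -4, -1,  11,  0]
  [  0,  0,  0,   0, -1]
x^5 + 5*x^4 + 10*x^3 + 10*x^2 + 5*x + 1

Expanding det(x·I − A) (e.g. by cofactor expansion or by noting that A is similar to its Jordan form J, which has the same characteristic polynomial as A) gives
  χ_A(x) = x^5 + 5*x^4 + 10*x^3 + 10*x^2 + 5*x + 1
which factors as (x + 1)^5. The eigenvalues (with algebraic multiplicities) are λ = -1 with multiplicity 5.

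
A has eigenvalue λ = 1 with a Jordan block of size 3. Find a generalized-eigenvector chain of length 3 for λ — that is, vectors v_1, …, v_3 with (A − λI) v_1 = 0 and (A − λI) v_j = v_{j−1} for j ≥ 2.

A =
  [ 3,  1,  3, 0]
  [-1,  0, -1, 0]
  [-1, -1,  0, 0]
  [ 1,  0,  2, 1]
A Jordan chain for λ = 1 of length 3:
v_1 = (-2, 1, 1, -1)ᵀ
v_2 = (1, -1, -1, 0)ᵀ
v_3 = (0, 1, 0, 0)ᵀ

Let N = A − (1)·I. We want v_3 with N^3 v_3 = 0 but N^2 v_3 ≠ 0; then v_{j-1} := N · v_j for j = 3, …, 2.

Pick v_3 = (0, 1, 0, 0)ᵀ.
Then v_2 = N · v_3 = (1, -1, -1, 0)ᵀ.
Then v_1 = N · v_2 = (-2, 1, 1, -1)ᵀ.

Sanity check: (A − (1)·I) v_1 = (0, 0, 0, 0)ᵀ = 0. ✓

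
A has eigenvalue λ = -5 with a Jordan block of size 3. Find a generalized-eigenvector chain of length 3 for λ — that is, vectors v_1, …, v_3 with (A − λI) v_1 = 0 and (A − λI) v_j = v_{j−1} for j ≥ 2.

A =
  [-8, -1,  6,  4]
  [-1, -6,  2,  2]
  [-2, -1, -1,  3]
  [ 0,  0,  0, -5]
A Jordan chain for λ = -5 of length 3:
v_1 = (-2, 0, -1, 0)ᵀ
v_2 = (-3, -1, -2, 0)ᵀ
v_3 = (1, 0, 0, 0)ᵀ

Let N = A − (-5)·I. We want v_3 with N^3 v_3 = 0 but N^2 v_3 ≠ 0; then v_{j-1} := N · v_j for j = 3, …, 2.

Pick v_3 = (1, 0, 0, 0)ᵀ.
Then v_2 = N · v_3 = (-3, -1, -2, 0)ᵀ.
Then v_1 = N · v_2 = (-2, 0, -1, 0)ᵀ.

Sanity check: (A − (-5)·I) v_1 = (0, 0, 0, 0)ᵀ = 0. ✓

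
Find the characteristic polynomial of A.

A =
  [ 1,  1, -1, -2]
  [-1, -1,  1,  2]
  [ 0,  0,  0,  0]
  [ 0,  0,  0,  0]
x^4

Expanding det(x·I − A) (e.g. by cofactor expansion or by noting that A is similar to its Jordan form J, which has the same characteristic polynomial as A) gives
  χ_A(x) = x^4
which factors as x^4. The eigenvalues (with algebraic multiplicities) are λ = 0 with multiplicity 4.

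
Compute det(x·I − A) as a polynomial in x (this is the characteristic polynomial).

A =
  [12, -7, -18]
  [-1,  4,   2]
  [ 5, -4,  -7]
x^3 - 9*x^2 + 27*x - 27

Expanding det(x·I − A) (e.g. by cofactor expansion or by noting that A is similar to its Jordan form J, which has the same characteristic polynomial as A) gives
  χ_A(x) = x^3 - 9*x^2 + 27*x - 27
which factors as (x - 3)^3. The eigenvalues (with algebraic multiplicities) are λ = 3 with multiplicity 3.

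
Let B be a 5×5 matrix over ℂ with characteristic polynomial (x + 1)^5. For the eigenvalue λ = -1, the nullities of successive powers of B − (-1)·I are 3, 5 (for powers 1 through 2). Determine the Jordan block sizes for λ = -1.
Block sizes for λ = -1: [2, 2, 1]

From the dimensions of kernels of powers, the number of Jordan blocks of size at least j is d_j − d_{j−1} where d_j = dim ker(N^j) (with d_0 = 0). Computing the differences gives [3, 2].
The number of blocks of size exactly k is (#blocks of size ≥ k) − (#blocks of size ≥ k + 1), so the partition is: 1 block(s) of size 1, 2 block(s) of size 2.
In nonincreasing order the block sizes are [2, 2, 1].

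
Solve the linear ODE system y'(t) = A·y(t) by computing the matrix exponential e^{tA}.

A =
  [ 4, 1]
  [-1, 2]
e^{tA} =
  [t*exp(3*t) + exp(3*t), t*exp(3*t)]
  [-t*exp(3*t), -t*exp(3*t) + exp(3*t)]

Strategy: write A = P · J · P⁻¹ where J is a Jordan canonical form, so e^{tA} = P · e^{tJ} · P⁻¹, and e^{tJ} can be computed block-by-block.

A has Jordan form
J =
  [3, 1]
  [0, 3]
(up to reordering of blocks).

Per-block formulas:
  For a 2×2 Jordan block J_2(3): exp(t · J_2(3)) = e^(3t)·(I + t·N), where N is the 2×2 nilpotent shift.

After assembling e^{tJ} and conjugating by P, we get:

e^{tA} =
  [t*exp(3*t) + exp(3*t), t*exp(3*t)]
  [-t*exp(3*t), -t*exp(3*t) + exp(3*t)]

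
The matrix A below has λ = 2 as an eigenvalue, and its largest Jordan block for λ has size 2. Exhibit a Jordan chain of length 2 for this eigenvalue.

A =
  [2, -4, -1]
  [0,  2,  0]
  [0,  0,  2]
A Jordan chain for λ = 2 of length 2:
v_1 = (-4, 0, 0)ᵀ
v_2 = (0, 1, 0)ᵀ

Let N = A − (2)·I. We want v_2 with N^2 v_2 = 0 but N^1 v_2 ≠ 0; then v_{j-1} := N · v_j for j = 2, …, 2.

Pick v_2 = (0, 1, 0)ᵀ.
Then v_1 = N · v_2 = (-4, 0, 0)ᵀ.

Sanity check: (A − (2)·I) v_1 = (0, 0, 0)ᵀ = 0. ✓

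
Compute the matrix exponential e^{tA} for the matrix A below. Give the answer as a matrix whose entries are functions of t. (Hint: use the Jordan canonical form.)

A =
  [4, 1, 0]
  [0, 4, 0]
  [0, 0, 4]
e^{tA} =
  [exp(4*t), t*exp(4*t), 0]
  [0, exp(4*t), 0]
  [0, 0, exp(4*t)]

Strategy: write A = P · J · P⁻¹ where J is a Jordan canonical form, so e^{tA} = P · e^{tJ} · P⁻¹, and e^{tJ} can be computed block-by-block.

A has Jordan form
J =
  [4, 1, 0]
  [0, 4, 0]
  [0, 0, 4]
(up to reordering of blocks).

Per-block formulas:
  For a 1×1 block at λ = 4: exp(t · [4]) = [e^(4t)].
  For a 2×2 Jordan block J_2(4): exp(t · J_2(4)) = e^(4t)·(I + t·N), where N is the 2×2 nilpotent shift.

After assembling e^{tJ} and conjugating by P, we get:

e^{tA} =
  [exp(4*t), t*exp(4*t), 0]
  [0, exp(4*t), 0]
  [0, 0, exp(4*t)]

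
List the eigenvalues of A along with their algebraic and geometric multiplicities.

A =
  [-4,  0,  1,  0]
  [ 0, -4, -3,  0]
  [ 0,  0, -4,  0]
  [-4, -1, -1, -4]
λ = -4: alg = 4, geom = 2

Step 1 — factor the characteristic polynomial to read off the algebraic multiplicities:
  χ_A(x) = (x + 4)^4

Step 2 — compute geometric multiplicities via the rank-nullity identity g(λ) = n − rank(A − λI):
  rank(A − (-4)·I) = 2, so dim ker(A − (-4)·I) = n − 2 = 2

Summary:
  λ = -4: algebraic multiplicity = 4, geometric multiplicity = 2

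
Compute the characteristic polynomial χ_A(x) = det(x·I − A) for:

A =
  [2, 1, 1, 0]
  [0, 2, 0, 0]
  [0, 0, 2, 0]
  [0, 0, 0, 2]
x^4 - 8*x^3 + 24*x^2 - 32*x + 16

Expanding det(x·I − A) (e.g. by cofactor expansion or by noting that A is similar to its Jordan form J, which has the same characteristic polynomial as A) gives
  χ_A(x) = x^4 - 8*x^3 + 24*x^2 - 32*x + 16
which factors as (x - 2)^4. The eigenvalues (with algebraic multiplicities) are λ = 2 with multiplicity 4.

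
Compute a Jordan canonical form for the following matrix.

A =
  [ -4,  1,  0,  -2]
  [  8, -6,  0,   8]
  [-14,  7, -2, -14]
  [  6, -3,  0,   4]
J_2(-2) ⊕ J_1(-2) ⊕ J_1(-2)

The characteristic polynomial is
  det(x·I − A) = x^4 + 8*x^3 + 24*x^2 + 32*x + 16 = (x + 2)^4

Eigenvalues and multiplicities (the geometric multiplicity of λ is n − rank(A − λI), which equals the number of Jordan blocks for λ):
  λ = -2: algebraic multiplicity = 4, geometric multiplicity = 3

Determining the block sizes for each eigenvalue:
  λ = -2: 3 blocks summing to 4 forces exactly one block of size 2 and the rest size 1 → block sizes [2, 1, 1]

Assembling the blocks gives a Jordan form
J =
  [-2,  1,  0,  0]
  [ 0, -2,  0,  0]
  [ 0,  0, -2,  0]
  [ 0,  0,  0, -2]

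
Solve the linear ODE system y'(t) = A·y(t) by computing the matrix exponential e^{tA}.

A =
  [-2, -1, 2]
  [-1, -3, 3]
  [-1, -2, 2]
e^{tA} =
  [-t*exp(-t) + exp(-t), -t^2*exp(-t)/2 - t*exp(-t), t^2*exp(-t)/2 + 2*t*exp(-t)]
  [-t*exp(-t), -t^2*exp(-t)/2 - 2*t*exp(-t) + exp(-t), t^2*exp(-t)/2 + 3*t*exp(-t)]
  [-t*exp(-t), -t^2*exp(-t)/2 - 2*t*exp(-t), t^2*exp(-t)/2 + 3*t*exp(-t) + exp(-t)]

Strategy: write A = P · J · P⁻¹ where J is a Jordan canonical form, so e^{tA} = P · e^{tJ} · P⁻¹, and e^{tJ} can be computed block-by-block.

A has Jordan form
J =
  [-1,  1,  0]
  [ 0, -1,  1]
  [ 0,  0, -1]
(up to reordering of blocks).

Per-block formulas:
  For a 3×3 Jordan block J_3(-1): exp(t · J_3(-1)) = e^(-1t)·(I + t·N + (t^2/2)·N^2), where N is the 3×3 nilpotent shift.

After assembling e^{tJ} and conjugating by P, we get:

e^{tA} =
  [-t*exp(-t) + exp(-t), -t^2*exp(-t)/2 - t*exp(-t), t^2*exp(-t)/2 + 2*t*exp(-t)]
  [-t*exp(-t), -t^2*exp(-t)/2 - 2*t*exp(-t) + exp(-t), t^2*exp(-t)/2 + 3*t*exp(-t)]
  [-t*exp(-t), -t^2*exp(-t)/2 - 2*t*exp(-t), t^2*exp(-t)/2 + 3*t*exp(-t) + exp(-t)]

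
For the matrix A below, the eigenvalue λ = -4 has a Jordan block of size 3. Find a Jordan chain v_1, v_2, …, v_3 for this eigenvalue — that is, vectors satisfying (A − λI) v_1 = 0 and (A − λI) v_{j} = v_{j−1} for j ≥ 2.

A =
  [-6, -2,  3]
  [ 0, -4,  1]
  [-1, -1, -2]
A Jordan chain for λ = -4 of length 3:
v_1 = (1, -1, 0)ᵀ
v_2 = (-2, 0, -1)ᵀ
v_3 = (1, 0, 0)ᵀ

Let N = A − (-4)·I. We want v_3 with N^3 v_3 = 0 but N^2 v_3 ≠ 0; then v_{j-1} := N · v_j for j = 3, …, 2.

Pick v_3 = (1, 0, 0)ᵀ.
Then v_2 = N · v_3 = (-2, 0, -1)ᵀ.
Then v_1 = N · v_2 = (1, -1, 0)ᵀ.

Sanity check: (A − (-4)·I) v_1 = (0, 0, 0)ᵀ = 0. ✓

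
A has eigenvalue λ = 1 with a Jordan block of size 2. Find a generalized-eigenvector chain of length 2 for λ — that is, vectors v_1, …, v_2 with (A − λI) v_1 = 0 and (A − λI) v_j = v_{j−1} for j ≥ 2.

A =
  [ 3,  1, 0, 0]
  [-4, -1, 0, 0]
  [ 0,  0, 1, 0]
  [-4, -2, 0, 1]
A Jordan chain for λ = 1 of length 2:
v_1 = (2, -4, 0, -4)ᵀ
v_2 = (1, 0, 0, 0)ᵀ

Let N = A − (1)·I. We want v_2 with N^2 v_2 = 0 but N^1 v_2 ≠ 0; then v_{j-1} := N · v_j for j = 2, …, 2.

Pick v_2 = (1, 0, 0, 0)ᵀ.
Then v_1 = N · v_2 = (2, -4, 0, -4)ᵀ.

Sanity check: (A − (1)·I) v_1 = (0, 0, 0, 0)ᵀ = 0. ✓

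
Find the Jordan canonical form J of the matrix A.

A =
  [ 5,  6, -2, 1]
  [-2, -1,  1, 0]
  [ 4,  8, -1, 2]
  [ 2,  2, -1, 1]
J_3(1) ⊕ J_1(1)

The characteristic polynomial is
  det(x·I − A) = x^4 - 4*x^3 + 6*x^2 - 4*x + 1 = (x - 1)^4

Eigenvalues and multiplicities (the geometric multiplicity of λ is n − rank(A − λI), which equals the number of Jordan blocks for λ):
  λ = 1: algebraic multiplicity = 4, geometric multiplicity = 2

Determining the block sizes for each eigenvalue:
  λ = 1: with am = 4 and gm = 2, the partition is not yet determined (e.g. several partitions of 4 into 2 parts exist). Let N = A − (1)·I. Computing rank(N^1) = 2, rank(N^2) = 1, rank(N^3) = 0; the number of blocks of size ≥ j is rank(N^{j−1}) − rank(N^j), giving [2, 1, 1]. So we have 1 block(s) of size 3, 1 block(s) of size 1 → block sizes [3, 1]

Assembling the blocks gives a Jordan form
J =
  [1, 1, 0, 0]
  [0, 1, 1, 0]
  [0, 0, 1, 0]
  [0, 0, 0, 1]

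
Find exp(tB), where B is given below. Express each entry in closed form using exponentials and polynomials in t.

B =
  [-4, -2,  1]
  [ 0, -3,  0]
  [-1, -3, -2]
e^{tB} =
  [-t*exp(-3*t) + exp(-3*t), -t^2*exp(-3*t)/2 - 2*t*exp(-3*t), t*exp(-3*t)]
  [0, exp(-3*t), 0]
  [-t*exp(-3*t), -t^2*exp(-3*t)/2 - 3*t*exp(-3*t), t*exp(-3*t) + exp(-3*t)]

Strategy: write B = P · J · P⁻¹ where J is a Jordan canonical form, so e^{tB} = P · e^{tJ} · P⁻¹, and e^{tJ} can be computed block-by-block.

B has Jordan form
J =
  [-3,  1,  0]
  [ 0, -3,  1]
  [ 0,  0, -3]
(up to reordering of blocks).

Per-block formulas:
  For a 3×3 Jordan block J_3(-3): exp(t · J_3(-3)) = e^(-3t)·(I + t·N + (t^2/2)·N^2), where N is the 3×3 nilpotent shift.

After assembling e^{tJ} and conjugating by P, we get:

e^{tB} =
  [-t*exp(-3*t) + exp(-3*t), -t^2*exp(-3*t)/2 - 2*t*exp(-3*t), t*exp(-3*t)]
  [0, exp(-3*t), 0]
  [-t*exp(-3*t), -t^2*exp(-3*t)/2 - 3*t*exp(-3*t), t*exp(-3*t) + exp(-3*t)]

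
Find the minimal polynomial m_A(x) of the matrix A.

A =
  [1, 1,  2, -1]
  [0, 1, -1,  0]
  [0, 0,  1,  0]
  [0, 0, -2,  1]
x^3 - 3*x^2 + 3*x - 1

The characteristic polynomial is χ_A(x) = (x - 1)^4, so the eigenvalues are known. The minimal polynomial is
  m_A(x) = Π_λ (x − λ)^{k_λ}
where k_λ is the size of the *largest* Jordan block for λ (equivalently, the smallest k with (A − λI)^k v = 0 for every generalised eigenvector v of λ).

  λ = 1: largest Jordan block has size 3, contributing (x − 1)^3

So m_A(x) = (x - 1)^3 = x^3 - 3*x^2 + 3*x - 1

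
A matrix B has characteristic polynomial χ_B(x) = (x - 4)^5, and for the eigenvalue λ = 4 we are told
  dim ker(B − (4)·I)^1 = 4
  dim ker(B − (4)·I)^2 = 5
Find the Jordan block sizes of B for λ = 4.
Block sizes for λ = 4: [2, 1, 1, 1]

From the dimensions of kernels of powers, the number of Jordan blocks of size at least j is d_j − d_{j−1} where d_j = dim ker(N^j) (with d_0 = 0). Computing the differences gives [4, 1].
The number of blocks of size exactly k is (#blocks of size ≥ k) − (#blocks of size ≥ k + 1), so the partition is: 3 block(s) of size 1, 1 block(s) of size 2.
In nonincreasing order the block sizes are [2, 1, 1, 1].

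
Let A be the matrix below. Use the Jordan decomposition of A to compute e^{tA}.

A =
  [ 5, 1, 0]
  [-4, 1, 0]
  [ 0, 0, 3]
e^{tA} =
  [2*t*exp(3*t) + exp(3*t), t*exp(3*t), 0]
  [-4*t*exp(3*t), -2*t*exp(3*t) + exp(3*t), 0]
  [0, 0, exp(3*t)]

Strategy: write A = P · J · P⁻¹ where J is a Jordan canonical form, so e^{tA} = P · e^{tJ} · P⁻¹, and e^{tJ} can be computed block-by-block.

A has Jordan form
J =
  [3, 1, 0]
  [0, 3, 0]
  [0, 0, 3]
(up to reordering of blocks).

Per-block formulas:
  For a 1×1 block at λ = 3: exp(t · [3]) = [e^(3t)].
  For a 2×2 Jordan block J_2(3): exp(t · J_2(3)) = e^(3t)·(I + t·N), where N is the 2×2 nilpotent shift.

After assembling e^{tJ} and conjugating by P, we get:

e^{tA} =
  [2*t*exp(3*t) + exp(3*t), t*exp(3*t), 0]
  [-4*t*exp(3*t), -2*t*exp(3*t) + exp(3*t), 0]
  [0, 0, exp(3*t)]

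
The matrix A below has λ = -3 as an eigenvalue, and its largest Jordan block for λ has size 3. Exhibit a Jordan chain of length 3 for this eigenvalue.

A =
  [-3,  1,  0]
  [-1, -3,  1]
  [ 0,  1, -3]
A Jordan chain for λ = -3 of length 3:
v_1 = (-1, 0, -1)ᵀ
v_2 = (0, -1, 0)ᵀ
v_3 = (1, 0, 0)ᵀ

Let N = A − (-3)·I. We want v_3 with N^3 v_3 = 0 but N^2 v_3 ≠ 0; then v_{j-1} := N · v_j for j = 3, …, 2.

Pick v_3 = (1, 0, 0)ᵀ.
Then v_2 = N · v_3 = (0, -1, 0)ᵀ.
Then v_1 = N · v_2 = (-1, 0, -1)ᵀ.

Sanity check: (A − (-3)·I) v_1 = (0, 0, 0)ᵀ = 0. ✓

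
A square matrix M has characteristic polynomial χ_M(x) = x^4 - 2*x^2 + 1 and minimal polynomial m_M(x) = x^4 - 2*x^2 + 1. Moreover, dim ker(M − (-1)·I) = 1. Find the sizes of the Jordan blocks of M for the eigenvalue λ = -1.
Block sizes for λ = -1: [2]

Step 1 — from the characteristic polynomial, algebraic multiplicity of λ = -1 is 2. From dim ker(M − (-1)·I) = 1, there are exactly 1 Jordan blocks for λ = -1.
Step 2 — from the minimal polynomial, the factor (x + 1)^2 tells us the largest block for λ = -1 has size 2.
Step 3 — with total size 2, 1 blocks, and largest block 2, the block sizes (in nonincreasing order) are [2].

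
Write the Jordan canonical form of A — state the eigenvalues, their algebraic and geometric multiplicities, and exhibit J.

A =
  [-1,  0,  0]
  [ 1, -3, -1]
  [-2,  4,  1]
J_2(-1) ⊕ J_1(-1)

The characteristic polynomial is
  det(x·I − A) = x^3 + 3*x^2 + 3*x + 1 = (x + 1)^3

Eigenvalues and multiplicities (the geometric multiplicity of λ is n − rank(A − λI), which equals the number of Jordan blocks for λ):
  λ = -1: algebraic multiplicity = 3, geometric multiplicity = 2

Determining the block sizes for each eigenvalue:
  λ = -1: 2 blocks summing to 3 forces exactly one block of size 2 and the rest size 1 → block sizes [2, 1]

Assembling the blocks gives a Jordan form
J =
  [-1,  1,  0]
  [ 0, -1,  0]
  [ 0,  0, -1]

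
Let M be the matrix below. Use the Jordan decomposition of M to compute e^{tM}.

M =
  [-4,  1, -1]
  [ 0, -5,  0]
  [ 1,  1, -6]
e^{tM} =
  [t*exp(-5*t) + exp(-5*t), t*exp(-5*t), -t*exp(-5*t)]
  [0, exp(-5*t), 0]
  [t*exp(-5*t), t*exp(-5*t), -t*exp(-5*t) + exp(-5*t)]

Strategy: write M = P · J · P⁻¹ where J is a Jordan canonical form, so e^{tM} = P · e^{tJ} · P⁻¹, and e^{tJ} can be computed block-by-block.

M has Jordan form
J =
  [-5,  1,  0]
  [ 0, -5,  0]
  [ 0,  0, -5]
(up to reordering of blocks).

Per-block formulas:
  For a 1×1 block at λ = -5: exp(t · [-5]) = [e^(-5t)].
  For a 2×2 Jordan block J_2(-5): exp(t · J_2(-5)) = e^(-5t)·(I + t·N), where N is the 2×2 nilpotent shift.

After assembling e^{tJ} and conjugating by P, we get:

e^{tM} =
  [t*exp(-5*t) + exp(-5*t), t*exp(-5*t), -t*exp(-5*t)]
  [0, exp(-5*t), 0]
  [t*exp(-5*t), t*exp(-5*t), -t*exp(-5*t) + exp(-5*t)]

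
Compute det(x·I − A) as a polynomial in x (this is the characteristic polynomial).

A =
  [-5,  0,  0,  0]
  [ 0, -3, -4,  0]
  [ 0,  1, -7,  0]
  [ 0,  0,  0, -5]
x^4 + 20*x^3 + 150*x^2 + 500*x + 625

Expanding det(x·I − A) (e.g. by cofactor expansion or by noting that A is similar to its Jordan form J, which has the same characteristic polynomial as A) gives
  χ_A(x) = x^4 + 20*x^3 + 150*x^2 + 500*x + 625
which factors as (x + 5)^4. The eigenvalues (with algebraic multiplicities) are λ = -5 with multiplicity 4.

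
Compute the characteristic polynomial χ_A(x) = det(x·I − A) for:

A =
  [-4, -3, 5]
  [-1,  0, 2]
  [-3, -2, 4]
x^3

Expanding det(x·I − A) (e.g. by cofactor expansion or by noting that A is similar to its Jordan form J, which has the same characteristic polynomial as A) gives
  χ_A(x) = x^3
which factors as x^3. The eigenvalues (with algebraic multiplicities) are λ = 0 with multiplicity 3.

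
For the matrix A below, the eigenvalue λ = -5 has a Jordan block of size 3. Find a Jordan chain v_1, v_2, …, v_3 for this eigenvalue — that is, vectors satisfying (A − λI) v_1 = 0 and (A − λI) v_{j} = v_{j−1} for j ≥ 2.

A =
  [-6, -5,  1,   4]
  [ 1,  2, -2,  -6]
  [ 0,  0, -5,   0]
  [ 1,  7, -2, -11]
A Jordan chain for λ = -5 of length 3:
v_1 = (-2, 2, 0, 2)ᵀ
v_2 = (-5, 7, 0, 7)ᵀ
v_3 = (0, 1, 0, 0)ᵀ

Let N = A − (-5)·I. We want v_3 with N^3 v_3 = 0 but N^2 v_3 ≠ 0; then v_{j-1} := N · v_j for j = 3, …, 2.

Pick v_3 = (0, 1, 0, 0)ᵀ.
Then v_2 = N · v_3 = (-5, 7, 0, 7)ᵀ.
Then v_1 = N · v_2 = (-2, 2, 0, 2)ᵀ.

Sanity check: (A − (-5)·I) v_1 = (0, 0, 0, 0)ᵀ = 0. ✓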